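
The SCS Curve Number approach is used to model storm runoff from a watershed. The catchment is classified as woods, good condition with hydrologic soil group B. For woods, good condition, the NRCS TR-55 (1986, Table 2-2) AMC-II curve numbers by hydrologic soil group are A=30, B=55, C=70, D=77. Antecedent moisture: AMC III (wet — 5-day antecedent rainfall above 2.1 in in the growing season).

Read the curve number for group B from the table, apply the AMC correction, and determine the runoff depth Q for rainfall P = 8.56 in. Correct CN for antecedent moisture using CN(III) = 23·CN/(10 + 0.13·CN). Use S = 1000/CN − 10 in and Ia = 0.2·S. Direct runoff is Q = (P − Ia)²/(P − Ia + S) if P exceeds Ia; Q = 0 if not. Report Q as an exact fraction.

Q = 1232164082/228149075 in ≈ 5.401 in

NRCS table: woods, good condition, soil group B → CN(II) = 55
CN(III) from CN(II)=55: (23·55)/(10 + 0.13·55) = 25300/343 ≈ 73.761
S = 1000/(25300/343) − 10 = 900/253 in ≈ 3.557 in
Ia = 0.2S: 0.2·3.557 = 0.711 in (exactly 180/253)
Since P=8.560 > Ia=0.711: effective rainfall P−Ia = 49642/6325 in
Runoff Q = (P−Ia)²/(P−Ia+S) = (7.849)²/(7.849+3.557) = 1232164082/228149075 ≈ 5.401 in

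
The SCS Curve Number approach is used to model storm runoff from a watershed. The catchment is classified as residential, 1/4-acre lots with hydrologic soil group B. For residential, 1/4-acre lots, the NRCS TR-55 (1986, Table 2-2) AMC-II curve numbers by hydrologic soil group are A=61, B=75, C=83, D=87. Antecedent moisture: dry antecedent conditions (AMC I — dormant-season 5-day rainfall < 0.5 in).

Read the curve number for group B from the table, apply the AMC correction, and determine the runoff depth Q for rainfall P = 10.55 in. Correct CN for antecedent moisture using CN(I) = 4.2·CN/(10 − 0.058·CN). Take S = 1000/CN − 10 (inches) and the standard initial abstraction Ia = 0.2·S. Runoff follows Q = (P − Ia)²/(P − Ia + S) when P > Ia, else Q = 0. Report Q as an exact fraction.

Q = 127531849/26829180 in ≈ 4.753 in

NRCS table: residential, 1/4-acre lots, soil group B → CN(II) = 75
CN(I) from CN(II)=75: (4.2·75)/(10 − 0.058·75) = 6300/113 ≈ 55.752
S = 1000/(6300/113) − 10 = 500/63 in ≈ 7.937 in
Initial abstraction Ia = S/5 = (500/63)/5 = 100/63 ≈ 1.587 in
Excess rainfall: 10.550 − 1.587 = 8.963 in; P > Ia so Q > 0
Q: (11293/1260)² ÷ (21293/1260) = 127531849/26829180 in (≈ 4.753 in)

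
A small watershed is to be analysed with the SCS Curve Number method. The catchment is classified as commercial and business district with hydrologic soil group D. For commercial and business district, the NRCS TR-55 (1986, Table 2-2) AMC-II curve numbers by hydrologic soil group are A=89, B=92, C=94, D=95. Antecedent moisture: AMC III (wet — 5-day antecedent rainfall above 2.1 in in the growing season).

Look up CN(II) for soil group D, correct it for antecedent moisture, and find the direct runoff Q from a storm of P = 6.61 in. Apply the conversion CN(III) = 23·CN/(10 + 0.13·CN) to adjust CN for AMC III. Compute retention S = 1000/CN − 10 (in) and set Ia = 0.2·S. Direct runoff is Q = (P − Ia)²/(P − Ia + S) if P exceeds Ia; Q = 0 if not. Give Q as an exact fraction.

Q = 82286938449/12972650900 in ≈ 6.343 in

NRCS table: commercial and business district, soil group D → CN(II) = 95
Wet (AMC III): CN(III) = 23·95/(10 + 0.13·95) = 2185/(447/20) = 43700/447 ≈ 97.763
Retention S: 1000/CN − 10 with CN=97.763 → S = 100/437 ≈ 0.229 in
Ia = 0.2S: 0.2·0.229 = 0.046 in (exactly 20/437)
Since P=6.610 > Ia=0.046: effective rainfall P−Ia = 286857/43700 in
Q: (286857/43700)² ÷ (296857/43700) = 82286938449/12972650900 in (≈ 6.343 in)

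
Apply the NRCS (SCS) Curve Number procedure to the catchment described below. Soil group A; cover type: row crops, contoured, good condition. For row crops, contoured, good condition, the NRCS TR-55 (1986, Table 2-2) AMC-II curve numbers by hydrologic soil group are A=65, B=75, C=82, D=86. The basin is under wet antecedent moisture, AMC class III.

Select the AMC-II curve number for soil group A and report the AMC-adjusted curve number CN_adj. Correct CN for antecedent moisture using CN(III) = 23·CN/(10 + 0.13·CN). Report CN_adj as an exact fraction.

CN_adj = 29900/369 ≈ 81.030

NRCS table: row crops, contoured, good condition, soil group A → CN(II) = 65
Adjust CN=65 to AMC III: 23·65/(10 + 0.13·65) → 1495 ÷ (369/20) = 29900/369 ≈ 81.030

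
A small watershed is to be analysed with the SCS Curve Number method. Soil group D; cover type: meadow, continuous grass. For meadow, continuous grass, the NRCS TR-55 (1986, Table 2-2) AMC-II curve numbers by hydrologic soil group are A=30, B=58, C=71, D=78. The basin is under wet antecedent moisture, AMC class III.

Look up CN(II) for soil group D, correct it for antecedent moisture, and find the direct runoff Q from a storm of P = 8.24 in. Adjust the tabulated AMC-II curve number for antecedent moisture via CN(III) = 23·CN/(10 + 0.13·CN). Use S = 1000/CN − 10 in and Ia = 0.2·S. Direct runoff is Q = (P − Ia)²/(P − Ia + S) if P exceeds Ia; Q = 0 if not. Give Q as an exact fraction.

Q = 16071017762/2318543175 in ≈ 6.932 in

NRCS table: meadow, continuous grass, soil group D → CN(II) = 78
CN(III) from CN(II)=78: (23·78)/(10 + 0.13·78) = 89700/1007 ≈ 89.076
S = 1000/(89700/1007) − 10 = 1100/897 in ≈ 1.226 in
Ia = 0.2·(1100/897) = 220/897 in ≈ 0.245 in
Since P=8.240 > Ia=0.245: effective rainfall P−Ia = 179282/22425 in
Q = (179282/22425)²/((179282/22425) + 1100/897) = (32142035524/502880625)/(206782/22425) = 16071017762/2318543175 in ≈ 6.932 in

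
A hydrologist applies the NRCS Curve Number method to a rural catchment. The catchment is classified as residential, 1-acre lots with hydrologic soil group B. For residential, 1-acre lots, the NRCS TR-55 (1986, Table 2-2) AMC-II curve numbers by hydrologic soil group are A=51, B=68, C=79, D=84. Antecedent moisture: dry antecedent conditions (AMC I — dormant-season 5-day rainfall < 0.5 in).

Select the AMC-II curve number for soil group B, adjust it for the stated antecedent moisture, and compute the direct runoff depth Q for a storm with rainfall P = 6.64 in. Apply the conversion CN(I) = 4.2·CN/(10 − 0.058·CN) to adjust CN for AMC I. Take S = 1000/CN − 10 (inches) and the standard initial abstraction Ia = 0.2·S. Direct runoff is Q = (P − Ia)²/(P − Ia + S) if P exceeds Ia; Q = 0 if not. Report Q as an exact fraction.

Q = 770752322/621456675 in ≈ 1.240 in

NRCS table: residential, 1-acre lots, soil group B → CN(II) = 68
Dry (AMC I): CN(I) = 4.2·68/(10 − 0.058·68) = (1428/5)/(757/125) = 35700/757 ≈ 47.160
Retention S: 1000/CN − 10 with CN=47.160 → S = 4000/357 ≈ 11.204 in
Initial abstraction Ia = S/5 = (4000/357)/5 = 800/357 ≈ 2.241 in
P − Ia = 6.640 − 2.241 = 39262/8925 ≈ 4.399 in (> 0, runoff occurs)
Runoff Q = (P−Ia)²/(P−Ia+S) = (4.399)²/(4.399+11.204) = 770752322/621456675 ≈ 1.240 in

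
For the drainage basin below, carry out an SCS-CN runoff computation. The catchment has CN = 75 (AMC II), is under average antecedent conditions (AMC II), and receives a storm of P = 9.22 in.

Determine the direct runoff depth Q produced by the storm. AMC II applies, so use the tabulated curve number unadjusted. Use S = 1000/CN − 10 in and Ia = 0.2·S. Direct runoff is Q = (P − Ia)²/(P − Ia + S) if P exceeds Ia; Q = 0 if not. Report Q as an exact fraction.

Q = 1646089/267450 in ≈ 6.155 in

Average conditions: CN = 75 (no AMC adjustment).
Retention S: 1000/CN − 10 with CN=75.000 → S = 10/3 ≈ 3.333 in
Ia = 0.2S: 0.2·3.333 = 0.667 in (exactly 2/3)
P − Ia = 9.220 − 0.667 = 1283/150 ≈ 8.553 in (> 0, runoff occurs)
Runoff Q = (P−Ia)²/(P−Ia+S) = (8.553)²/(8.553+3.333) = 1646089/267450 ≈ 6.155 in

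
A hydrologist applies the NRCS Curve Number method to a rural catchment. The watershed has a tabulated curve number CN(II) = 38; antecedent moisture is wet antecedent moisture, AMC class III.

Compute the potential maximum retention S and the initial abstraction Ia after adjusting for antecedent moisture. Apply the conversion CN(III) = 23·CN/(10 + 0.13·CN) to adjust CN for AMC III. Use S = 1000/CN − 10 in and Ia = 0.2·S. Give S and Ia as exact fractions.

S = 3100/437 in ≈ 7.094 in; Ia = 620/437 in ≈ 1.419 in

Adjust CN=38 to AMC III: 23·38/(10 + 0.13·38) → 874 ÷ (747/50) = 43700/747 ≈ 58.501
Retention S: 1000/CN − 10 with CN=58.501 → S = 3100/437 ≈ 7.094 in
Initial abstraction Ia = S/5 = (3100/437)/5 = 620/437 ≈ 1.419 in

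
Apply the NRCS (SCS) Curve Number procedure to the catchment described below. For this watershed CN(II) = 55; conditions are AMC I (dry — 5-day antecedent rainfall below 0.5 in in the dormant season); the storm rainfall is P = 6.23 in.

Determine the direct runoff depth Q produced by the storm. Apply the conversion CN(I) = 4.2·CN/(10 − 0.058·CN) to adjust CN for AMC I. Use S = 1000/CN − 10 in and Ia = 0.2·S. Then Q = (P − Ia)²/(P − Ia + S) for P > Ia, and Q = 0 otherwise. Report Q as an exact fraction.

Q = 322956841/1293376700 in ≈ 0.250 in

Adjust CN=55 to AMC I: 4.2·55/(10 − 0.058·55) → 231 ÷ (681/100) = 7700/227 ≈ 33.921
Retention S: 1000/CN − 10 with CN=33.921 → S = 1500/77 ≈ 19.481 in
Ia = 0.2·(1500/77) = 300/77 in ≈ 3.896 in
P − Ia = 6.230 − 3.896 = 17971/7700 ≈ 2.334 in (> 0, runoff occurs)
Q = (17971/7700)²/((17971/7700) + 1500/77) = (322956841/59290000)/(167971/7700) = 322956841/1293376700 in ≈ 0.250 in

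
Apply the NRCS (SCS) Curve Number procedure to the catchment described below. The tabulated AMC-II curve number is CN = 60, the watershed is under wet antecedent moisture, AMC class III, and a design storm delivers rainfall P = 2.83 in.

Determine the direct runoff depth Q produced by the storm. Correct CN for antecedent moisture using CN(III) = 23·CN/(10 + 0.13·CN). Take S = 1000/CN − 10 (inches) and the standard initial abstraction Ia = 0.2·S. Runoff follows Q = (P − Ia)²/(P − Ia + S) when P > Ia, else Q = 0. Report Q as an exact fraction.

Q = 241087729/245136300 in ≈ 0.983 in

Adjust CN=60 to AMC III: 23·60/(10 + 0.13·60) → 1380 ÷ (89/5) = 6900/89 ≈ 77.528
Max retention: S = 1000/(6900/89) − 10 = 200/69 in (≈ 2.899 in)
Ia = 0.2·(200/69) = 40/69 in ≈ 0.580 in
Excess rainfall: 2.830 − 0.580 = 2.250 in; P > Ia so Q > 0
Q: (15527/6900)² ÷ (35527/6900) = 241087729/245136300 in (≈ 0.983 in)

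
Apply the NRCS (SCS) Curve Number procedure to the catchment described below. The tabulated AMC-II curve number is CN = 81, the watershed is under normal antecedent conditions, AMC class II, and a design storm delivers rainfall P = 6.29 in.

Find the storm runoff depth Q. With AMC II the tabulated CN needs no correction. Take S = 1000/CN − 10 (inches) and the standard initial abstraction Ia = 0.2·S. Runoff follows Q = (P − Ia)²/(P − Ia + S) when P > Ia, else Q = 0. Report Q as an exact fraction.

AMC II — tabulated CN = 81 applies directly.
Max retention: S = 1000/81 − 10 = 190/81 in (≈ 2.346 in)
Ia = 0.2·(190/81) = 38/81 in ≈ 0.469 in
Excess rainfall: 6.290 − 0.469 = 5.821 in; P > Ia so Q > 0
Q: (47149/8100)² ÷ (66149/8100) = 2223028201/535806900 in (≈ 4.149 in)

Q = 2223028201/535806900 in ≈ 4.149 in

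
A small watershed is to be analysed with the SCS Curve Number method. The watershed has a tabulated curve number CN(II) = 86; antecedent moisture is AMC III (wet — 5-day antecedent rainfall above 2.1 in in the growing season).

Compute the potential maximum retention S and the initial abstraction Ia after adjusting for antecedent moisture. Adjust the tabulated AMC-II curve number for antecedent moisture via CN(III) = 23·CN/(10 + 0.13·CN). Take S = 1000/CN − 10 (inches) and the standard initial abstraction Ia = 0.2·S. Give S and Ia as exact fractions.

Adjust CN=86 to AMC III: 23·86/(10 + 0.13·86) → 1978 ÷ (1059/50) = 98900/1059 ≈ 93.390
Max retention: S = 1000/(98900/1059) − 10 = 700/989 in (≈ 0.708 in)
Initial abstraction Ia = S/5 = (700/989)/5 = 140/989 ≈ 0.142 in

S = 700/989 in ≈ 0.708 in; Ia = 140/989 in ≈ 0.142 in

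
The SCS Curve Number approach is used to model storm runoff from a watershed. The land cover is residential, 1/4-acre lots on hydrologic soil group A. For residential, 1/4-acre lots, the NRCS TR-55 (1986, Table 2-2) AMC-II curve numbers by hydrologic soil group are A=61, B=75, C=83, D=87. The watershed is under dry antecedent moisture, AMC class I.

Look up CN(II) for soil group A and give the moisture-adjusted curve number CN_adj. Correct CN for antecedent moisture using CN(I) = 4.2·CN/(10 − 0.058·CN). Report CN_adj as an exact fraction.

NRCS table: residential, 1/4-acre lots, soil group A → CN(II) = 61
Adjust CN=61 to AMC I: 4.2·61/(10 − 0.058·61) → (1281/5) ÷ (3231/500) = 42700/1077 ≈ 39.647

CN_adj = 42700/1077 ≈ 39.647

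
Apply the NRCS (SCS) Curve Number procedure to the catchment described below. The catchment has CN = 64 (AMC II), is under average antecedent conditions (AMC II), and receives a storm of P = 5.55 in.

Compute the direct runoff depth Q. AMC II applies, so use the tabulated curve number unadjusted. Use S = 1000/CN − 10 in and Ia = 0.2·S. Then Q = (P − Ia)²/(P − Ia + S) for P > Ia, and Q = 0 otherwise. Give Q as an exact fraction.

Average conditions: CN = 64 (no AMC adjustment).
Retention S: 1000/CN − 10 with CN=64.000 → S = 45/8 ≈ 5.625 in
Ia = 0.2·(45/8) = 9/8 in ≈ 1.125 in
Excess rainfall: 5.550 − 1.125 = 4.425 in; P > Ia so Q > 0
Q = (177/40)²/((177/40) + 45/8) = (31329/1600)/(201/20) = 10443/5360 in ≈ 1.948 in

Q = 10443/5360 in ≈ 1.948 in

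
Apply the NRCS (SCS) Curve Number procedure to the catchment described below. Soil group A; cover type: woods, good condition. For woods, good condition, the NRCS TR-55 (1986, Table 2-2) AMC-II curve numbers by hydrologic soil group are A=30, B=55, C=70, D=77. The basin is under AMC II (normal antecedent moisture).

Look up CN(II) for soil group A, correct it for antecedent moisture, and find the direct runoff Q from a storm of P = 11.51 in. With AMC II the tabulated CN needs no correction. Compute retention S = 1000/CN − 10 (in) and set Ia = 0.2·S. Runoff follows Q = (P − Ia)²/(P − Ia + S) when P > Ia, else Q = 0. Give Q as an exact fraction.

Q = 4214809/2715900 in ≈ 1.552 in

NRCS table: woods, good condition, soil group A → CN(II) = 30
AMC II — tabulated CN = 30 applies directly.
Retention S: 1000/CN − 10 with CN=30.000 → S = 70/3 ≈ 23.333 in
Ia = 0.2S: 0.2·23.333 = 4.667 in (exactly 14/3)
P − Ia = 11.510 − 4.667 = 2053/300 ≈ 6.843 in (> 0, runoff occurs)
Runoff Q = (P−Ia)²/(P−Ia+S) = (6.843)²/(6.843+23.333) = 4214809/2715900 ≈ 1.552 in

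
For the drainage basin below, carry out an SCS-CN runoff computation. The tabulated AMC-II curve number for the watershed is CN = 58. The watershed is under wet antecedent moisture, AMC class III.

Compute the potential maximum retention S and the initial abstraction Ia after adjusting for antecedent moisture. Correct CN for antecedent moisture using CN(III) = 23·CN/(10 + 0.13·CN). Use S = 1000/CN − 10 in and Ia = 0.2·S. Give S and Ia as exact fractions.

CN(III) from CN(II)=58: (23·58)/(10 + 0.13·58) = 66700/877 ≈ 76.055
S = 1000/(66700/877) − 10 = 2100/667 in ≈ 3.148 in
Ia = 0.2S: 0.2·3.148 = 0.630 in (exactly 420/667)

S = 2100/667 in ≈ 3.148 in; Ia = 420/667 in ≈ 0.630 in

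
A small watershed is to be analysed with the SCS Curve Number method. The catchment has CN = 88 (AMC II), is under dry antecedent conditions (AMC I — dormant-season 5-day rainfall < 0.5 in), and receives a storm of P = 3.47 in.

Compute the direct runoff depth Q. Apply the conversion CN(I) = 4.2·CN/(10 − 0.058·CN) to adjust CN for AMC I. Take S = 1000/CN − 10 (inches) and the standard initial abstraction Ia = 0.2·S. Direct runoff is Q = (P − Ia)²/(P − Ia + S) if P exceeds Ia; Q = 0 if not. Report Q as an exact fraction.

Q = 471714961/359736300 in ≈ 1.311 in

CN(I) from CN(II)=88: (4.2·88)/(10 − 0.058·88) = 3850/51 ≈ 75.490
Max retention: S = 1000/(3850/51) − 10 = 250/77 in (≈ 3.247 in)
Initial abstraction Ia = S/5 = (250/77)/5 = 50/77 ≈ 0.649 in
Since P=3.470 > Ia=0.649: effective rainfall P−Ia = 21719/7700 in
Q = (21719/7700)²/((21719/7700) + 250/77) = (471714961/59290000)/(46719/7700) = 471714961/359736300 in ≈ 1.311 in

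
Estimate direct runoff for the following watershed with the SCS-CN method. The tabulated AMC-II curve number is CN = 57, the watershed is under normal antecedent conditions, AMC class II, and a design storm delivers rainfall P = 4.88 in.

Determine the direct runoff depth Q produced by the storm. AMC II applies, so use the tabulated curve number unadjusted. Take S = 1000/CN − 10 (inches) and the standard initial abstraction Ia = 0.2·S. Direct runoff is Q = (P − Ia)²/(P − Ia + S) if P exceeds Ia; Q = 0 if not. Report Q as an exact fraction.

Q = 11539208/11082225 in ≈ 1.041 in

Average conditions: CN = 57 (no AMC adjustment).
Max retention: S = 1000/57 − 10 = 430/57 in (≈ 7.544 in)
Ia = 0.2·(430/57) = 86/57 in ≈ 1.509 in
Since P=4.880 > Ia=1.509: effective rainfall P−Ia = 4804/1425 in
Q: (4804/1425)² ÷ (15554/1425) = 11539208/11082225 in (≈ 1.041 in)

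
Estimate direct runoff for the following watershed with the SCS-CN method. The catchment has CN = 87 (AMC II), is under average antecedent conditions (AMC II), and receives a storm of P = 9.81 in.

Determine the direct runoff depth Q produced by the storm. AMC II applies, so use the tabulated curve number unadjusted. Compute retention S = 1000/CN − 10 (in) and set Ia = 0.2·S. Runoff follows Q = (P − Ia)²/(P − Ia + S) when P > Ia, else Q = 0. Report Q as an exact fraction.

Q = 6847066009/832998900 in ≈ 8.220 in

Average conditions: CN = 87 (no AMC adjustment).
Retention S: 1000/CN − 10 with CN=87.000 → S = 130/87 ≈ 1.494 in
Initial abstraction Ia = S/5 = (130/87)/5 = 26/87 ≈ 0.299 in
Since P=9.810 > Ia=0.299: effective rainfall P−Ia = 82747/8700 in
Q: (82747/8700)² ÷ (95747/8700) = 6847066009/832998900 in (≈ 8.220 in)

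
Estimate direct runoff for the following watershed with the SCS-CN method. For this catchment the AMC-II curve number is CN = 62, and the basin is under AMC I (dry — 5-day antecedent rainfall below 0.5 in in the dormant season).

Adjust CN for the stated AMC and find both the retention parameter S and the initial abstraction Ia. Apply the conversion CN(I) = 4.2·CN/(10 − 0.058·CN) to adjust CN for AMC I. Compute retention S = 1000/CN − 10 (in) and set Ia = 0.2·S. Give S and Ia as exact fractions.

Dry (AMC I): CN(I) = 4.2·62/(10 − 0.058·62) = (1302/5)/(1601/250) = 65100/1601 ≈ 40.662
Max retention: S = 1000/(65100/1601) − 10 = 9500/651 in (≈ 14.593 in)
Ia = 0.2S: 0.2·14.593 = 2.919 in (exactly 1900/651)

S = 9500/651 in ≈ 14.593 in; Ia = 1900/651 in ≈ 2.919 in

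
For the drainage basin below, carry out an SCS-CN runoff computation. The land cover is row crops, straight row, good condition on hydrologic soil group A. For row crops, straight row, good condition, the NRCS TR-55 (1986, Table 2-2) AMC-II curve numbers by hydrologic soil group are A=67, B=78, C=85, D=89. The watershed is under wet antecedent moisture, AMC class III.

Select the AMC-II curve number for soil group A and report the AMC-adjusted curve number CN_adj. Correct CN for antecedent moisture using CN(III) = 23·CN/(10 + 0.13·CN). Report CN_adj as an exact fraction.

CN_adj = 154100/1871 ≈ 82.362

NRCS table: row crops, straight row, good condition, soil group A → CN(II) = 67
Adjust CN=67 to AMC III: 23·67/(10 + 0.13·67) → 1541 ÷ (1871/100) = 154100/1871 ≈ 82.362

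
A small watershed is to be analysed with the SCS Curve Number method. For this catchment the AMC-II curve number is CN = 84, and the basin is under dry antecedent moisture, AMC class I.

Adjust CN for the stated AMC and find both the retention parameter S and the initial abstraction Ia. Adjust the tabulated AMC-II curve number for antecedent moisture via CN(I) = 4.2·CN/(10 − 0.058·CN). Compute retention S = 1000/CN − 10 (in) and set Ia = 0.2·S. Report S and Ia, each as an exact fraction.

S = 2000/441 in ≈ 4.535 in; Ia = 400/441 in ≈ 0.907 in

CN(I) from CN(II)=84: (4.2·84)/(10 − 0.058·84) = 44100/641 ≈ 68.799
S = 1000/(44100/641) − 10 = 2000/441 in ≈ 4.535 in
Ia = 0.2S: 0.2·4.535 = 0.907 in (exactly 400/441)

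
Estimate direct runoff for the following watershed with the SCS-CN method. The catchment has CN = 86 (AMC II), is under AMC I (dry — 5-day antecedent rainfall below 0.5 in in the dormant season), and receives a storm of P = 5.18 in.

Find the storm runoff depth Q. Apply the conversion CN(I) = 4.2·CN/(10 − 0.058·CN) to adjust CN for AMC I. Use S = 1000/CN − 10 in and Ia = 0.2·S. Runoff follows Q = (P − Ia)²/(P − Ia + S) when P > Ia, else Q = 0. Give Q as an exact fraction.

CN(I) from CN(II)=86: (4.2·86)/(10 − 0.058·86) = 12900/179 ≈ 72.067
Max retention: S = 1000/(12900/179) − 10 = 500/129 in (≈ 3.876 in)
Initial abstraction Ia = S/5 = (500/129)/5 = 100/129 ≈ 0.775 in
Since P=5.180 > Ia=0.775: effective rainfall P−Ia = 28411/6450 in
Runoff Q = (P−Ia)²/(P−Ia+S) = (4.405)²/(4.405+3.876) = 807184921/344500950 ≈ 2.343 in

Q = 807184921/344500950 in ≈ 2.343 in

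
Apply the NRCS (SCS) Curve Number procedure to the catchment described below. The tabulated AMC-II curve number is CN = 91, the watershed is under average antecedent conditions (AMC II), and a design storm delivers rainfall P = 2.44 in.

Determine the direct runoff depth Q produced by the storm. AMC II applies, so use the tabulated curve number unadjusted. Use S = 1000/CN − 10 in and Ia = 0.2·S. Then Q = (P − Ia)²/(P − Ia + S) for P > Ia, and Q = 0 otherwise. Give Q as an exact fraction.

CN(II) = 91; AMC II needs no correction.
Max retention: S = 1000/91 − 10 = 90/91 in (≈ 0.989 in)
Initial abstraction Ia = S/5 = (90/91)/5 = 18/91 ≈ 0.198 in
Since P=2.440 > Ia=0.198: effective rainfall P−Ia = 5101/2275 in
Q: (5101/2275)² ÷ (7351/2275) = 26020201/16723525 in (≈ 1.556 in)

Q = 26020201/16723525 in ≈ 1.556 in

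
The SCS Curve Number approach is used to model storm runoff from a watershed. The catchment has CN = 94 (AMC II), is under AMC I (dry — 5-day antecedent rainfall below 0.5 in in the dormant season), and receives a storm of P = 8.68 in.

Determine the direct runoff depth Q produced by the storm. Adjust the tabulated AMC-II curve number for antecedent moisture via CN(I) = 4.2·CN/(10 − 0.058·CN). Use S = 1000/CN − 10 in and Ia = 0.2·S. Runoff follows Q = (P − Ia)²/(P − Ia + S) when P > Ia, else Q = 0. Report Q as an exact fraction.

CN(I) from CN(II)=94: (4.2·94)/(10 − 0.058·94) = 32900/379 ≈ 86.807
S = 1000/(32900/379) − 10 = 500/329 in ≈ 1.520 in
Ia = 0.2·(500/329) = 100/329 in ≈ 0.304 in
Excess rainfall: 8.680 − 0.304 = 8.376 in; P > Ia so Q > 0
Q: (68893/8225)² ÷ (81393/8225) = 4746245449/669457425 in (≈ 7.090 in)

Q = 4746245449/669457425 in ≈ 7.090 in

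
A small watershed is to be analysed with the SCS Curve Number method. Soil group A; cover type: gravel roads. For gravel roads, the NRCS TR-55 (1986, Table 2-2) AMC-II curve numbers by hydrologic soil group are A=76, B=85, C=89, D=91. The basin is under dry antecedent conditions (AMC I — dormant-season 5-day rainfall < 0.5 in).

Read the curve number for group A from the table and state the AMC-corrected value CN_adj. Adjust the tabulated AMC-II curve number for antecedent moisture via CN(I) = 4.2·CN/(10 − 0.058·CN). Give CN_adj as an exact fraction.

NRCS table: gravel roads, soil group A → CN(II) = 76
Dry (AMC I): CN(I) = 4.2·76/(10 − 0.058·76) = (1596/5)/(699/125) = 13300/233 ≈ 57.082

CN_adj = 13300/233 ≈ 57.082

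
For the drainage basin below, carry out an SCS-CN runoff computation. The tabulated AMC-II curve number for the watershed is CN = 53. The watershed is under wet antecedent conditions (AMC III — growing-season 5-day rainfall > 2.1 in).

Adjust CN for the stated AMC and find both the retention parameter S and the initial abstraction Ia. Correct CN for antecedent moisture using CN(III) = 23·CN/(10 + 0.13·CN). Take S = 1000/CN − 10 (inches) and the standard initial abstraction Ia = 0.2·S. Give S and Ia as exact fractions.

CN(III) from CN(II)=53: (23·53)/(10 + 0.13·53) = 121900/1689 ≈ 72.173
Max retention: S = 1000/(121900/1689) − 10 = 4700/1219 in (≈ 3.856 in)
Initial abstraction Ia = S/5 = (4700/1219)/5 = 940/1219 ≈ 0.771 in

S = 4700/1219 in ≈ 3.856 in; Ia = 940/1219 in ≈ 0.771 in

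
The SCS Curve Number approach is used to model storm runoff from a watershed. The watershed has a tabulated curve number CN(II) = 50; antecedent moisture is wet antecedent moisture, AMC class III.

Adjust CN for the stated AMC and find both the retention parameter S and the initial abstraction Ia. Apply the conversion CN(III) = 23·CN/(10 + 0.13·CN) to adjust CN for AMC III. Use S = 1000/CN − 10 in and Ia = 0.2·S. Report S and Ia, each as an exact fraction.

S = 100/23 in ≈ 4.348 in; Ia = 20/23 in ≈ 0.870 in

Adjust CN=50 to AMC III: 23·50/(10 + 0.13·50) → 1150 ÷ (33/2) = 2300/33 ≈ 69.697
S = 1000/(2300/33) − 10 = 100/23 in ≈ 4.348 in
Initial abstraction Ia = S/5 = (100/23)/5 = 20/23 ≈ 0.870 in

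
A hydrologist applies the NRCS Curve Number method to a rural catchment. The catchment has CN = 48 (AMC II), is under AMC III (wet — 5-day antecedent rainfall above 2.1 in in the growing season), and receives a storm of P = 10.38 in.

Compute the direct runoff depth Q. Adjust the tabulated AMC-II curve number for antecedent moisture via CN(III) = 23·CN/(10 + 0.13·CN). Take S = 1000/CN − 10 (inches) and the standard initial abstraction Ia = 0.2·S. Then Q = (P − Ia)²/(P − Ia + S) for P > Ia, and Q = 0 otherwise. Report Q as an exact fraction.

Q = 1060218721/168397950 in ≈ 6.296 in

Wet (AMC III): CN(III) = 23·48/(10 + 0.13·48) = 1104/(406/25) = 13800/203 ≈ 67.980
Max retention: S = 1000/(13800/203) − 10 = 325/69 in (≈ 4.710 in)
Ia = 0.2·(325/69) = 65/69 in ≈ 0.942 in
Excess rainfall: 10.380 − 0.942 = 9.438 in; P > Ia so Q > 0
Q = (32561/3450)²/((32561/3450) + 325/69) = (1060218721/11902500)/(48811/3450) = 1060218721/168397950 in ≈ 6.296 in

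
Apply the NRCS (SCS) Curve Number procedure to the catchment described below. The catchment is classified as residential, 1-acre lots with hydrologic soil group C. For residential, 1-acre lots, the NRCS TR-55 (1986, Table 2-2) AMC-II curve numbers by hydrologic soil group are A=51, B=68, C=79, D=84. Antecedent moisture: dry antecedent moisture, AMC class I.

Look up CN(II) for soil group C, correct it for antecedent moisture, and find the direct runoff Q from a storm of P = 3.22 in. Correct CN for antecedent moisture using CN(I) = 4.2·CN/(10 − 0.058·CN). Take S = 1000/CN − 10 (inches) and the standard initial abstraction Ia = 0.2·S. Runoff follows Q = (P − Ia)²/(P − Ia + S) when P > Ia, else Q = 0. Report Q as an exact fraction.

NRCS table: residential, 1-acre lots, soil group C → CN(II) = 79
CN(I) from CN(II)=79: (4.2·79)/(10 − 0.058·79) = 7900/129 ≈ 61.240
S = 1000/(7900/129) − 10 = 500/79 in ≈ 6.329 in
Ia = 0.2·(500/79) = 100/79 in ≈ 1.266 in
Excess rainfall: 3.220 − 1.266 = 1.954 in; P > Ia so Q > 0
Q: (7719/3950)² ÷ (32719/3950) = 59582961/129240050 in (≈ 0.461 in)

Q = 59582961/129240050 in ≈ 0.461 in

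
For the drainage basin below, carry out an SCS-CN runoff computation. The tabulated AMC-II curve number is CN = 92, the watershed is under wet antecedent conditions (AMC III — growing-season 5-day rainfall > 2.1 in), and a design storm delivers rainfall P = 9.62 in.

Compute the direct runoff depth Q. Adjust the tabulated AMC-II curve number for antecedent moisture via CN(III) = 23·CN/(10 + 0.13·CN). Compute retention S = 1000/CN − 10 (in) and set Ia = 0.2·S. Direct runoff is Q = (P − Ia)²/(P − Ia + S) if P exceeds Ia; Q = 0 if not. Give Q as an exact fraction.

Q = 63730497601/6941776050 in ≈ 9.181 in

Adjust CN=92 to AMC III: 23·92/(10 + 0.13·92) → 2116 ÷ (549/25) = 52900/549 ≈ 96.357
Max retention: S = 1000/(52900/549) − 10 = 200/529 in (≈ 0.378 in)
Ia = 0.2·(200/529) = 40/529 in ≈ 0.076 in
Excess rainfall: 9.620 − 0.076 = 9.544 in; P > Ia so Q > 0
Q = (252449/26450)²/((252449/26450) + 200/529) = (63730497601/699602500)/(262449/26450) = 63730497601/6941776050 in ≈ 9.181 in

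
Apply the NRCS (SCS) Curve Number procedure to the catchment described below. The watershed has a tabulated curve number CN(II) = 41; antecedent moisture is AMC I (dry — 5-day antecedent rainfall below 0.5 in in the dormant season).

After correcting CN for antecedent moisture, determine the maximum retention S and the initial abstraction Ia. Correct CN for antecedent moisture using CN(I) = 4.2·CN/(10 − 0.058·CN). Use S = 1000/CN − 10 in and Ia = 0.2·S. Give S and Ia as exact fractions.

Adjust CN=41 to AMC I: 4.2·41/(10 − 0.058·41) → (861/5) ÷ (3811/500) = 86100/3811 ≈ 22.592
S = 1000/(86100/3811) − 10 = 29500/861 in ≈ 34.262 in
Ia = 0.2·(29500/861) = 5900/861 in ≈ 6.852 in

S = 29500/861 in ≈ 34.262 in; Ia = 5900/861 in ≈ 6.852 in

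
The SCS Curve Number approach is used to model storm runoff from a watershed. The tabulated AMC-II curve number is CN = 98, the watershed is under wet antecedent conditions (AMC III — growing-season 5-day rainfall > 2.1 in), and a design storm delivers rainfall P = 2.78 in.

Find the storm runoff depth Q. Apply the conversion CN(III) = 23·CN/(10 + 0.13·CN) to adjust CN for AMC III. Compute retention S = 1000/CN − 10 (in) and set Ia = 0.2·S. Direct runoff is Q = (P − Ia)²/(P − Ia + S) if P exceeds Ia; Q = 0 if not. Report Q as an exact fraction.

Q = 24227856409/9052796550 in ≈ 2.676 in

Wet (AMC III): CN(III) = 23·98/(10 + 0.13·98) = 2254/(1137/50) = 112700/1137 ≈ 99.120
S = 1000/(112700/1137) − 10 = 100/1127 in ≈ 0.089 in
Ia = 0.2·(100/1127) = 20/1127 in ≈ 0.018 in
P − Ia = 2.780 − 0.018 = 155653/56350 ≈ 2.762 in (> 0, runoff occurs)
Runoff Q = (P−Ia)²/(P−Ia+S) = (2.762)²/(2.762+0.089) = 24227856409/9052796550 ≈ 2.676 in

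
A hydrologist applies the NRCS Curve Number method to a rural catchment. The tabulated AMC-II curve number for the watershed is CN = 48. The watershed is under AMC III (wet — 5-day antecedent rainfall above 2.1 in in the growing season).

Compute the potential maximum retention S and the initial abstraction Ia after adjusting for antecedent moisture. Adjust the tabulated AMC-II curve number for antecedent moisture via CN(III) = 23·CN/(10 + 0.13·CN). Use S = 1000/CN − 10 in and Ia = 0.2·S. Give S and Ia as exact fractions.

Wet (AMC III): CN(III) = 23·48/(10 + 0.13·48) = 1104/(406/25) = 13800/203 ≈ 67.980
Retention S: 1000/CN − 10 with CN=67.980 → S = 325/69 ≈ 4.710 in
Ia = 0.2·(325/69) = 65/69 in ≈ 0.942 in

S = 325/69 in ≈ 4.710 in; Ia = 65/69 in ≈ 0.942 in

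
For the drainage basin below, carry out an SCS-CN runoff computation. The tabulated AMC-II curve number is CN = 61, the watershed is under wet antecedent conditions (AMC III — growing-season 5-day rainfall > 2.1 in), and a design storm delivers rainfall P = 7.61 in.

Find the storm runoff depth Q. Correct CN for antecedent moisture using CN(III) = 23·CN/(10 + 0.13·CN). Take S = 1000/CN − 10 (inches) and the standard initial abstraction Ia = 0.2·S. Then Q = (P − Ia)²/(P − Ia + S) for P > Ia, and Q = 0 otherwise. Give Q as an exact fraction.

Wet (AMC III): CN(III) = 23·61/(10 + 0.13·61) = 1403/(1793/100) = 140300/1793 ≈ 78.249
Retention S: 1000/CN − 10 with CN=78.249 → S = 3900/1403 ≈ 2.780 in
Initial abstraction Ia = S/5 = (3900/1403)/5 = 780/1403 ≈ 0.556 in
Excess rainfall: 7.610 − 0.556 = 7.054 in; P > Ia so Q > 0
Q: (989683/140300)² ÷ (1379683/140300) = 979472440489/193569524900 in (≈ 5.060 in)

Q = 979472440489/193569524900 in ≈ 5.060 in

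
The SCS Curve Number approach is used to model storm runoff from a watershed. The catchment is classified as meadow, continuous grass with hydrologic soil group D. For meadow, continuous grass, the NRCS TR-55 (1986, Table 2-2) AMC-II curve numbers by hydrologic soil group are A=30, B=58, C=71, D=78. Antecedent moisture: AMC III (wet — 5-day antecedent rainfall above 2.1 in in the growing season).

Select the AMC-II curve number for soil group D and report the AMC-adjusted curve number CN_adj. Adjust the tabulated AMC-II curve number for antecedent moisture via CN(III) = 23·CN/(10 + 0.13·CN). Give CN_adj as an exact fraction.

CN_adj = 89700/1007 ≈ 89.076

NRCS table: meadow, continuous grass, soil group D → CN(II) = 78
Wet (AMC III): CN(III) = 23·78/(10 + 0.13·78) = 1794/(1007/50) = 89700/1007 ≈ 89.076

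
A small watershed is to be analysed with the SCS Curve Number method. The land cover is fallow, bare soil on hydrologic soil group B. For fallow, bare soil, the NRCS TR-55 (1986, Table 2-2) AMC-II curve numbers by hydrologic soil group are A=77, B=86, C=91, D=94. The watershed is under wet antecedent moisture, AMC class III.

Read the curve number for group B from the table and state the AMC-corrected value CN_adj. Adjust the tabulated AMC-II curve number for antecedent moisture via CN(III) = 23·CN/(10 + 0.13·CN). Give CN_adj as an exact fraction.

NRCS table: fallow, bare soil, soil group B → CN(II) = 86
Wet (AMC III): CN(III) = 23·86/(10 + 0.13·86) = 1978/(1059/50) = 98900/1059 ≈ 93.390

CN_adj = 98900/1059 ≈ 93.390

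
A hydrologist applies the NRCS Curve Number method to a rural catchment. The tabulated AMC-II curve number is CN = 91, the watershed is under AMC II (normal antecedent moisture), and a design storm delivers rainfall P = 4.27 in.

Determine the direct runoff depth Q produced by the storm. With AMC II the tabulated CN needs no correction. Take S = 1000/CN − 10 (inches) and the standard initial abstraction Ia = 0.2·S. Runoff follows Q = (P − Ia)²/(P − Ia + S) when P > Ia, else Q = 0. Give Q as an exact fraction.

CN(II) = 91; AMC II needs no correction.
S = 1000/91 − 10 = 90/91 in ≈ 0.989 in
Ia = 0.2S: 0.2·0.989 = 0.198 in (exactly 18/91)
P − Ia = 4.270 − 0.198 = 37057/9100 ≈ 4.072 in (> 0, runoff occurs)
Q: (37057/9100)² ÷ (46057/9100) = 1373221249/419118700 in (≈ 3.276 in)

Q = 1373221249/419118700 in ≈ 3.276 in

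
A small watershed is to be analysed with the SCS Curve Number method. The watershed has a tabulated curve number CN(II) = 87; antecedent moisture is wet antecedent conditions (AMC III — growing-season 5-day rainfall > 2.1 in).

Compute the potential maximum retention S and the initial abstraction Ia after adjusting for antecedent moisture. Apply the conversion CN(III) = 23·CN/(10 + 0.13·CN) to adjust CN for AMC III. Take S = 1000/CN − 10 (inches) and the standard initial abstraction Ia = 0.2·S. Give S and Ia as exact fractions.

Wet (AMC III): CN(III) = 23·87/(10 + 0.13·87) = 2001/(2131/100) = 200100/2131 ≈ 93.900
Max retention: S = 1000/(200100/2131) − 10 = 1300/2001 in (≈ 0.650 in)
Initial abstraction Ia = S/5 = (1300/2001)/5 = 260/2001 ≈ 0.130 in

S = 1300/2001 in ≈ 0.650 in; Ia = 260/2001 in ≈ 0.130 in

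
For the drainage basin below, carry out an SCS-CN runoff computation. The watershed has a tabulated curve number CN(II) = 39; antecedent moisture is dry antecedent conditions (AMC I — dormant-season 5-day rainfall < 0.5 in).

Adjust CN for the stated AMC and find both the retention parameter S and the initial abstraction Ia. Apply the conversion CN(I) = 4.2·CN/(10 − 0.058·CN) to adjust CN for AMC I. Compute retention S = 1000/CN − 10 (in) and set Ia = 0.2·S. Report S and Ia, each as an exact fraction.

CN(I) from CN(II)=39: (4.2·39)/(10 − 0.058·39) = 81900/3869 ≈ 21.168
Max retention: S = 1000/(81900/3869) − 10 = 30500/819 in (≈ 37.241 in)
Ia = 0.2·(30500/819) = 6100/819 in ≈ 7.448 in

S = 30500/819 in ≈ 37.241 in; Ia = 6100/819 in ≈ 7.448 in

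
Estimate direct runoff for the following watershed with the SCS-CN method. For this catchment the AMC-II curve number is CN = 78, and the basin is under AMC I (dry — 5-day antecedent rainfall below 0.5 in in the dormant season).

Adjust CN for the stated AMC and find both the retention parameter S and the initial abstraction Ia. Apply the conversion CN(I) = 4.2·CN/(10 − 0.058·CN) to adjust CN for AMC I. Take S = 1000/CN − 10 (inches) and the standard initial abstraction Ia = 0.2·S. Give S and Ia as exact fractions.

S = 5500/819 in ≈ 6.716 in; Ia = 1100/819 in ≈ 1.343 in

Adjust CN=78 to AMC I: 4.2·78/(10 − 0.058·78) → (1638/5) ÷ (1369/250) = 81900/1369 ≈ 59.825
Retention S: 1000/CN − 10 with CN=59.825 → S = 5500/819 ≈ 6.716 in
Initial abstraction Ia = S/5 = (5500/819)/5 = 1100/819 ≈ 1.343 in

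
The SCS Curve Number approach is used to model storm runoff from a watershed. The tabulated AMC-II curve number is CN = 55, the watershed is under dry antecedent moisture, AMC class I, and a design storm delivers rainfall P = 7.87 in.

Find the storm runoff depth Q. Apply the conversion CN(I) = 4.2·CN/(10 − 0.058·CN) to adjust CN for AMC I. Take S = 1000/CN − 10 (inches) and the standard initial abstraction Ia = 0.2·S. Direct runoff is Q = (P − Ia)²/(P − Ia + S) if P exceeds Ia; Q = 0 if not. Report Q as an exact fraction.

Q = 936298801/1390612300 in ≈ 0.673 in

Dry (AMC I): CN(I) = 4.2·55/(10 − 0.058·55) = 231/(681/100) = 7700/227 ≈ 33.921
S = 1000/(7700/227) − 10 = 1500/77 in ≈ 19.481 in
Ia = 0.2S: 0.2·19.481 = 3.896 in (exactly 300/77)
Since P=7.870 > Ia=3.896: effective rainfall P−Ia = 30599/7700 in
Q = (30599/7700)²/((30599/7700) + 1500/77) = (936298801/59290000)/(180599/7700) = 936298801/1390612300 in ≈ 0.673 in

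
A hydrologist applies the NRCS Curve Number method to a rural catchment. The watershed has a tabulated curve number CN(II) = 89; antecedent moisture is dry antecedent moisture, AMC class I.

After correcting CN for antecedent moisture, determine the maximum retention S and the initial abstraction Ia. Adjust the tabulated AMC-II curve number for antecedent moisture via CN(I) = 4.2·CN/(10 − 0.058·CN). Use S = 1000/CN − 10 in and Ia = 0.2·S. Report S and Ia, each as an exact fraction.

Dry (AMC I): CN(I) = 4.2·89/(10 − 0.058·89) = (1869/5)/(2419/500) = 186900/2419 ≈ 77.263
Max retention: S = 1000/(186900/2419) − 10 = 5500/1869 in (≈ 2.943 in)
Ia = 0.2·(5500/1869) = 1100/1869 in ≈ 0.589 in

S = 5500/1869 in ≈ 2.943 in; Ia = 1100/1869 in ≈ 0.589 in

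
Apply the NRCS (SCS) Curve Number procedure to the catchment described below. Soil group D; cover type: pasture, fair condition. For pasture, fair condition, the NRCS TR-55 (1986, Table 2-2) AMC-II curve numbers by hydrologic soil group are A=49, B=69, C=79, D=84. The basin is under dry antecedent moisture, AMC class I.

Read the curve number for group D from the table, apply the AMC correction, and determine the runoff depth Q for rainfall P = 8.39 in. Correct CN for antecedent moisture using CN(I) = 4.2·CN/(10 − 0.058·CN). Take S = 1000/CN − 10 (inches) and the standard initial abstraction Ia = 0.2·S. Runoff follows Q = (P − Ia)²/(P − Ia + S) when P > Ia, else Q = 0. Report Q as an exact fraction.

Q = 108899340001/23372955900 in ≈ 4.659 in

NRCS table: pasture, fair condition, soil group D → CN(II) = 84
Dry (AMC I): CN(I) = 4.2·84/(10 − 0.058·84) = (1764/5)/(641/125) = 44100/641 ≈ 68.799
Retention S: 1000/CN − 10 with CN=68.799 → S = 2000/441 ≈ 4.535 in
Ia = 0.2·(2000/441) = 400/441 in ≈ 0.907 in
Excess rainfall: 8.390 − 0.907 = 7.483 in; P > Ia so Q > 0
Q: (329999/44100)² ÷ (529999/44100) = 108899340001/23372955900 in (≈ 4.659 in)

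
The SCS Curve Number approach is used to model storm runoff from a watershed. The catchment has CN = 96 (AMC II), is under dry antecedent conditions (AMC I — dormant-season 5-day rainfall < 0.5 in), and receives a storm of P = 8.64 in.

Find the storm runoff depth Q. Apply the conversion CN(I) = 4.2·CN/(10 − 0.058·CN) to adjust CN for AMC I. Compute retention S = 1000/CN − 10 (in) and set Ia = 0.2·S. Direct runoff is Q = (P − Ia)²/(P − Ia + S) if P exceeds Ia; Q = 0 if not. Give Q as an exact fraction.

Adjust CN=96 to AMC I: 4.2·96/(10 − 0.058·96) → (2016/5) ÷ (554/125) = 25200/277 ≈ 90.975
Retention S: 1000/CN − 10 with CN=90.975 → S = 125/126 ≈ 0.992 in
Initial abstraction Ia = S/5 = (125/126)/5 = 25/126 ≈ 0.198 in
Excess rainfall: 8.640 − 0.198 = 8.442 in; P > Ia so Q > 0
Q: (26591/3150)² ÷ (14858/1575) = 707081281/93605400 in (≈ 7.554 in)

Q = 707081281/93605400 in ≈ 7.554 in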